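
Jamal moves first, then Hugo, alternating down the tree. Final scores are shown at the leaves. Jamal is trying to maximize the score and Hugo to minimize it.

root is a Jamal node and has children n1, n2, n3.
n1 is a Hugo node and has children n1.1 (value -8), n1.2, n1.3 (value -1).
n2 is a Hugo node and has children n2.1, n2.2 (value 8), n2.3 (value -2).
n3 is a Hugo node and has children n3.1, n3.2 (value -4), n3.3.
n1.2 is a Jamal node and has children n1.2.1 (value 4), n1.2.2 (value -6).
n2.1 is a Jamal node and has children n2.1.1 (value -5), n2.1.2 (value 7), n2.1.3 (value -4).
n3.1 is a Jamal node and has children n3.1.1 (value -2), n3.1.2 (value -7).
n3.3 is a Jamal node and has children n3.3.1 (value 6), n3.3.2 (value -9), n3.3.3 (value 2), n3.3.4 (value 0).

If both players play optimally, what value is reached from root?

-2

n1.2 (Jamal): max(4, -6) = 4
n1 (Hugo): min(-8, 4, -1) = -8
n2.1 (Jamal): max(-5, 7, -4) = 7
n2 (Hugo): min(7, 8, -2) = -2
n3.1 (Jamal): max(-2, -7) = -2
n3.3 (Jamal): max(6, -9, 2, 0) = 6
n3 (Hugo): min(-2, -4, 6) = -4
root (Jamal): max(-8, -2, -4) = -2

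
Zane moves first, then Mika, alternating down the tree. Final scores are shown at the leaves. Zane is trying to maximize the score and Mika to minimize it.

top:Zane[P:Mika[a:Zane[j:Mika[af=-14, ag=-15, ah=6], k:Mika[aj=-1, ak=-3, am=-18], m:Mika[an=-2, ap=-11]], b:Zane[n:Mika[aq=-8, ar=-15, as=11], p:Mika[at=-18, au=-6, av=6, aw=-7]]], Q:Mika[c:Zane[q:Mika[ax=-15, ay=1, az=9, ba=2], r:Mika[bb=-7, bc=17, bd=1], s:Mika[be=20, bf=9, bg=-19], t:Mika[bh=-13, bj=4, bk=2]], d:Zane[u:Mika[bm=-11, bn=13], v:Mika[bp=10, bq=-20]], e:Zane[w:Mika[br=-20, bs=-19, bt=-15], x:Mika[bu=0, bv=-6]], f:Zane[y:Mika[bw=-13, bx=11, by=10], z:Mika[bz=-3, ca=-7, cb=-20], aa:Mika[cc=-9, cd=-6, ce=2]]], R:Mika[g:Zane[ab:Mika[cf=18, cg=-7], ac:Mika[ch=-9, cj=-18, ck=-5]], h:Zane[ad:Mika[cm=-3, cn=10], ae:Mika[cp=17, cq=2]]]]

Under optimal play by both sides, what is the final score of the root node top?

-7

j (Mika): min(-14, -15, 6) = -15
k (Mika): min(-1, -3, -18) = -18
m (Mika): min(-2, -11) = -11
a (Zane): max(-15, -18, -11) = -11
n (Mika): min(-8, -15, 11) = -15
p (Mika): min(-18, -6, 6, -7) = -18
b (Zane): max(-15, -18) = -15
P (Mika): min(-11, -15) = -15
q (Mika): min(-15, 1, 9, 2) = -15
r (Mika): min(-7, 17, 1) = -7
s (Mika): min(20, 9, -19) = -19
t (Mika): min(-13, 4, 2) = -13
c (Zane): max(-15, -7, -19, -13) = -7
u (Mika): min(-11, 13) = -11
v (Mika): min(10, -20) = -20
d (Zane): max(-11, -20) = -11
w (Mika): min(-20, -19, -15) = -20
x (Mika): min(0, -6) = -6
e (Zane): max(-20, -6) = -6
y (Mika): min(-13, 11, 10) = -13
z (Mika): min(-3, -7, -20) = -20
aa (Mika): min(-9, -6, 2) = -9
f (Zane): max(-13, -20, -9) = -9
Q (Mika): min(-7, -11, -6, -9) = -11
ab (Mika): min(18, -7) = -7
ac (Mika): min(-9, -18, -5) = -18
g (Zane): max(-7, -18) = -7
ad (Mika): min(-3, 10) = -3
ae (Mika): min(17, 2) = 2
h (Zane): max(-3, 2) = 2
R (Mika): min(-7, 2) = -7
top (Zane): max(-15, -11, -7) = -7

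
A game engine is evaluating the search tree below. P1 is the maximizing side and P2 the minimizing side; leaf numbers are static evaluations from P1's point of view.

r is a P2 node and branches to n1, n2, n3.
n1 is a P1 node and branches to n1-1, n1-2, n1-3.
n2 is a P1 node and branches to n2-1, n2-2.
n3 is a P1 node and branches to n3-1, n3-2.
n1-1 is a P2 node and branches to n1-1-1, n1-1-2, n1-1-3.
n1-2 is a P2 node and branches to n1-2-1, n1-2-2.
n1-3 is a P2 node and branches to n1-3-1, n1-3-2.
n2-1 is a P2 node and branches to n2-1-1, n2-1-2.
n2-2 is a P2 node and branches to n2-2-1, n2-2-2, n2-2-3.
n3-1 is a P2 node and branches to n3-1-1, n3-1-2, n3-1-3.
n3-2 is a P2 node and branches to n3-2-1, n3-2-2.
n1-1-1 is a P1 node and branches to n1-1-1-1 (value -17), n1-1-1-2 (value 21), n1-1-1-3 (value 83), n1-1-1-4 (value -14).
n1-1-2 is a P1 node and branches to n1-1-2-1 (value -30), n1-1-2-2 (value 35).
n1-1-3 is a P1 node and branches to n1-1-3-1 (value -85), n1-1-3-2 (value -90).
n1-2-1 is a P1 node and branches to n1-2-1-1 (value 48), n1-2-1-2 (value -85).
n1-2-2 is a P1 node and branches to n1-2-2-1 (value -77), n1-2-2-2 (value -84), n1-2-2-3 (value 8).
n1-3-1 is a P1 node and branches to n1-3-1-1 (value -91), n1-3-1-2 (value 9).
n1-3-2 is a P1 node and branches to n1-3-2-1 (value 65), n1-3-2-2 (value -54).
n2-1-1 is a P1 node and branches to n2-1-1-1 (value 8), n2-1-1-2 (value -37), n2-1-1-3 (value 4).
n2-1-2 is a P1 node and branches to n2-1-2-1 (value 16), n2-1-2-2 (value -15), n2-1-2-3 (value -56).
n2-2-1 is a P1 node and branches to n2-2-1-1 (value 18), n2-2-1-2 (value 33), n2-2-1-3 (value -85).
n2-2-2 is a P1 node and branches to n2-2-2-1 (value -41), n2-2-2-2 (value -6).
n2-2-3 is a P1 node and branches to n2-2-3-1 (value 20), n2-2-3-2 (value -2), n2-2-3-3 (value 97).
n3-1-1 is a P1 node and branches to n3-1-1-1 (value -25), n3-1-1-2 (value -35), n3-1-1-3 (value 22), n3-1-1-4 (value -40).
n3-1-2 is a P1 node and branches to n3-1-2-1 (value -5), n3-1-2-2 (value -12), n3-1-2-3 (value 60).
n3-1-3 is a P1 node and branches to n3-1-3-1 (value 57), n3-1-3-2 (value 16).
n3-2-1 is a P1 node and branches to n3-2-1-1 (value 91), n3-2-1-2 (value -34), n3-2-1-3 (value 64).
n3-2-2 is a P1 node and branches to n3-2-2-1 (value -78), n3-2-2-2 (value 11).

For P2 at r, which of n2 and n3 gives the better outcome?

n2

n2-1-1 (P1): max(8, -37, 4) = 8
n2-1-2 (P1): max(16, -15, -56) = 16
n2-1 (P2): min(8, 16) = 8
n2-2-1 (P1): max(18, 33, -85) = 33
n2-2-2 (P1): max(-41, -6) = -6
n2-2-3 (P1): max(20, -2, 97) = 97
n2-2 (P2): min(33, -6, 97) = -6
n2 (P1): max(8, -6) = 8
n3-1-1 (P1): max(-25, -35, 22, -40) = 22
n3-1-2 (P1): max(-5, -12, 60) = 60
n3-1-3 (P1): max(57, 16) = 57
n3-1 (P2): min(22, 60, 57) = 22
n3-2-1 (P1): max(91, -34, 64) = 91
n3-2-2 (P1): max(-78, 11) = 11
n3-2 (P2): min(91, 11) = 11
n3 (P1): max(22, 11) = 22
P2 prefers the lower value; n2=8, n3=22. n2 is better since 8 < 22.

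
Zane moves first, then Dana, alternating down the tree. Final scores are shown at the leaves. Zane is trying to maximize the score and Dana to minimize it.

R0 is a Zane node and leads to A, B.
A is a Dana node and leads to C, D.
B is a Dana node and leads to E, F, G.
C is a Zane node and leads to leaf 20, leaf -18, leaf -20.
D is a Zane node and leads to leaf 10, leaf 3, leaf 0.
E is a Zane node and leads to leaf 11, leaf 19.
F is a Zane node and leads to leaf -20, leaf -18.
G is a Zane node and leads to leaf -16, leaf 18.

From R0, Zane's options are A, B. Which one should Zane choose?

C (Zane): max(20, -18, -20) = 20
D (Zane): max(10, 3, 0) = 10
A (Dana): min(20, 10) = 10
E (Zane): max(11, 19) = 19
F (Zane): max(-20, -18) = -18
G (Zane): max(-16, 18) = 18
B (Dana): min(19, -18, 18) = -18
R0 (Zane): max(10, -18) = 10
Zane at R0 wants the highest of {A=10, B=-18}, so chooses A.

A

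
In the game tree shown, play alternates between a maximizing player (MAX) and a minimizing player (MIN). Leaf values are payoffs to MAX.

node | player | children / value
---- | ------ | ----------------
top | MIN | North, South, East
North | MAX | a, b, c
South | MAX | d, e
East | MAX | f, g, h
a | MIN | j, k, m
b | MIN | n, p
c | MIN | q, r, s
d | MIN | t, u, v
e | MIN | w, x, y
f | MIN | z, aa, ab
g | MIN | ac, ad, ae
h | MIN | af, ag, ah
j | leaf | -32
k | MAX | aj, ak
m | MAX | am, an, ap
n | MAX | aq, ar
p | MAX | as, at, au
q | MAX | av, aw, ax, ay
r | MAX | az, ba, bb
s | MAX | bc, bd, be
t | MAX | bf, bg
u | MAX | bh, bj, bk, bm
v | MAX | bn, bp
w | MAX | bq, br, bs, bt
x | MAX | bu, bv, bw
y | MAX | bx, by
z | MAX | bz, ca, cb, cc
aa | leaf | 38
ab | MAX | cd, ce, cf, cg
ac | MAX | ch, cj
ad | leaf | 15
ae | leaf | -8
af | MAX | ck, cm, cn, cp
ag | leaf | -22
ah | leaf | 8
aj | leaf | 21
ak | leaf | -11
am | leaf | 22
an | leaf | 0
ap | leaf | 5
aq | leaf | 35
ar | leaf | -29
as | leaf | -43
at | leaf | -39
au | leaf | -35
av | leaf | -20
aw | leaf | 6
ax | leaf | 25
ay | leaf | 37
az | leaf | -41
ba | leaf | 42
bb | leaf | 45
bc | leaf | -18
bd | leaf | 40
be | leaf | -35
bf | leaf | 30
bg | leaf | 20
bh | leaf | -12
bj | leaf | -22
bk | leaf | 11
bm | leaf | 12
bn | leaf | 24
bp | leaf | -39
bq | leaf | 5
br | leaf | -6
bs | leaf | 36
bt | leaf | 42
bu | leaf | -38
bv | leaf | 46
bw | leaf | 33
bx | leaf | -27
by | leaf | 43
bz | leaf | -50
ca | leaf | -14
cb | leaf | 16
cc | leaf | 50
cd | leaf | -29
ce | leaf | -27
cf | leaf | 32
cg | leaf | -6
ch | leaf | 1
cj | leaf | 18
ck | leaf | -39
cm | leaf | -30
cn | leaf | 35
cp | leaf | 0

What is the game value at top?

32

k (MAX): max(21, -11) = 21
m (MAX): max(22, 0, 5) = 22
a (MIN): min(-32, 21, 22) = -32
n (MAX): max(35, -29) = 35
p (MAX): max(-43, -39, -35) = -35
b (MIN): min(35, -35) = -35
q (MAX): max(-20, 6, 25, 37) = 37
r (MAX): max(-41, 42, 45) = 45
s (MAX): max(-18, 40, -35) = 40
c (MIN): min(37, 45, 40) = 37
North (MAX): max(-32, -35, 37) = 37
t (MAX): max(30, 20) = 30
u (MAX): max(-12, -22, 11, 12) = 12
v (MAX): max(24, -39) = 24
d (MIN): min(30, 12, 24) = 12
w (MAX): max(5, -6, 36, 42) = 42
x (MAX): max(-38, 46, 33) = 46
y (MAX): max(-27, 43) = 43
e (MIN): min(42, 46, 43) = 42
South (MAX): max(12, 42) = 42
z (MAX): max(-50, -14, 16, 50) = 50
ab (MAX): max(-29, -27, 32, -6) = 32
f (MIN): min(50, 38, 32) = 32
ac (MAX): max(1, 18) = 18
g (MIN): min(18, 15, -8) = -8
af (MAX): max(-39, -30, 35, 0) = 35
h (MIN): min(35, -22, 8) = -22
East (MAX): max(32, -8, -22) = 32
top (MIN): min(37, 42, 32) = 32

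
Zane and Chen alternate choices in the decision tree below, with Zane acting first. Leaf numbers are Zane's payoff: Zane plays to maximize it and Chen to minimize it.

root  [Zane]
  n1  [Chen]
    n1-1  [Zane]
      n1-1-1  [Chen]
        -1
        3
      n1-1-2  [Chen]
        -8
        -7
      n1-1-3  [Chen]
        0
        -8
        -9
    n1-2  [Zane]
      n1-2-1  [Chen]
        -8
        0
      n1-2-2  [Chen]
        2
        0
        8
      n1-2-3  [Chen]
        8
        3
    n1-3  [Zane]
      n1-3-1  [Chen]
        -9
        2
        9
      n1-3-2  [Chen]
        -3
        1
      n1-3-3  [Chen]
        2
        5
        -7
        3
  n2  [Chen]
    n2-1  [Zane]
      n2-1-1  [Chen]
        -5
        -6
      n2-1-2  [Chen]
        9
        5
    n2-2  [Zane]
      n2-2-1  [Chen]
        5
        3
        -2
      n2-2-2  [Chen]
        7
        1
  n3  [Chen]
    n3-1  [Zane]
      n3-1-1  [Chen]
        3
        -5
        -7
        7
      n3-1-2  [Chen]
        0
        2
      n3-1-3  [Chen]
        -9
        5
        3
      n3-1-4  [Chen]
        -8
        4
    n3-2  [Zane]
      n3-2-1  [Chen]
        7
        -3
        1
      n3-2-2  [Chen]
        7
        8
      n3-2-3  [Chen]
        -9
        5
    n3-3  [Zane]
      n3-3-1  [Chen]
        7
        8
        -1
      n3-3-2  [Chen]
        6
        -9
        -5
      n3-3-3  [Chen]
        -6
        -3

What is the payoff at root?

1

n1-1-1 (Chen): min(-1, 3) = -1
n1-1-2 (Chen): min(-8, -7) = -8
n1-1-3 (Chen): min(0, -8, -9) = -9
n1-1 (Zane): max(-1, -8, -9) = -1
n1-2-1 (Chen): min(-8, 0) = -8
n1-2-2 (Chen): min(2, 0, 8) = 0
n1-2-3 (Chen): min(8, 3) = 3
n1-2 (Zane): max(-8, 0, 3) = 3
n1-3-1 (Chen): min(-9, 2, 9) = -9
n1-3-2 (Chen): min(-3, 1) = -3
n1-3-3 (Chen): min(2, 5, -7, 3) = -7
n1-3 (Zane): max(-9, -3, -7) = -3
n1 (Chen): min(-1, 3, -3) = -3
n2-1-1 (Chen): min(-5, -6) = -6
n2-1-2 (Chen): min(9, 5) = 5
n2-1 (Zane): max(-6, 5) = 5
n2-2-1 (Chen): min(5, 3, -2) = -2
n2-2-2 (Chen): min(7, 1) = 1
n2-2 (Zane): max(-2, 1) = 1
n2 (Chen): min(5, 1) = 1
n3-1-1 (Chen): min(3, -5, -7, 7) = -7
n3-1-2 (Chen): min(0, 2) = 0
n3-1-3 (Chen): min(-9, 5, 3) = -9
n3-1-4 (Chen): min(-8, 4) = -8
n3-1 (Zane): max(-7, 0, -9, -8) = 0
n3-2-1 (Chen): min(7, -3, 1) = -3
n3-2-2 (Chen): min(7, 8) = 7
n3-2-3 (Chen): min(-9, 5) = -9
n3-2 (Zane): max(-3, 7, -9) = 7
n3-3-1 (Chen): min(7, 8, -1) = -1
n3-3-2 (Chen): min(6, -9, -5) = -9
n3-3-3 (Chen): min(-6, -3) = -6
n3-3 (Zane): max(-1, -9, -6) = -1
n3 (Chen): min(0, 7, -1) = -1
root (Zane): max(-3, 1, -1) = 1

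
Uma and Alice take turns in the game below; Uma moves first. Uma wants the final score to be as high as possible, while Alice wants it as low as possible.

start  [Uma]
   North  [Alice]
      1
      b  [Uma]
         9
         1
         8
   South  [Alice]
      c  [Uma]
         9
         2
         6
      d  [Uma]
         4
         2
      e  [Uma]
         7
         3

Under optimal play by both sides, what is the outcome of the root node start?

4

b (Uma): max(9, 1, 8) = 9
North (Alice): min(1, 9) = 1
c (Uma): max(9, 2, 6) = 9
d (Uma): max(4, 2) = 4
e (Uma): max(7, 3) = 7
South (Alice): min(9, 4, 7) = 4
start (Uma): max(1, 4) = 4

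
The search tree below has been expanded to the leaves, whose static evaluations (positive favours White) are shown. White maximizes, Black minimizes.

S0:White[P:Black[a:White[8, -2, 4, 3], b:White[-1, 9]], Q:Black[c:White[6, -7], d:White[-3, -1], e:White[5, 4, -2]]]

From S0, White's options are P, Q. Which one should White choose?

a (White): max(8, -2, 4, 3) = 8
b (White): max(-1, 9) = 9
P (Black): min(8, 9) = 8
c (White): max(6, -7) = 6
d (White): max(-3, -1) = -1
e (White): max(5, 4, -2) = 5
Q (Black): min(6, -1, 5) = -1
S0 (White): max(8, -1) = 8
White at S0 wants the highest of {P=8, Q=-1}, so chooses P.

P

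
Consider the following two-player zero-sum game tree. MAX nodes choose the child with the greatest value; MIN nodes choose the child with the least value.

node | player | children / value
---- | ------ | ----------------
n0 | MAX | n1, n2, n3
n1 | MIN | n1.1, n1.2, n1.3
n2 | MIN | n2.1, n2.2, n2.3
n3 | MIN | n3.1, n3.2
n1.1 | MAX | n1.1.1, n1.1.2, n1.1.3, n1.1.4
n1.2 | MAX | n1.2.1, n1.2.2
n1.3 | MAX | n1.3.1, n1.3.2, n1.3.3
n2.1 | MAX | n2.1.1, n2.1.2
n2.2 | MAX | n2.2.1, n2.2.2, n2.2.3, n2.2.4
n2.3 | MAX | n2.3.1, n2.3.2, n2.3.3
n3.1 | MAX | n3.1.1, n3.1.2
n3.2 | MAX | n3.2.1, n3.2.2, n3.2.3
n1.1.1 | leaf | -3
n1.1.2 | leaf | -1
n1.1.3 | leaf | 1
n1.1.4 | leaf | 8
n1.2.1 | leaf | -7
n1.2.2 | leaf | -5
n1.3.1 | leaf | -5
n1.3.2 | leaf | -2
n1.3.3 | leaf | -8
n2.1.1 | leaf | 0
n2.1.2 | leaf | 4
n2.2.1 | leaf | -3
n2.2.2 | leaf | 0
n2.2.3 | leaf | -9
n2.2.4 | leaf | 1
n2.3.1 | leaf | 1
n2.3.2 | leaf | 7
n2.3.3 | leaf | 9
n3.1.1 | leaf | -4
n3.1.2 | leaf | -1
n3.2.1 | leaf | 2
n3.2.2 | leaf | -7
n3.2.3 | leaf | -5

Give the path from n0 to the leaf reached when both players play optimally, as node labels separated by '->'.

n0 -> n2 -> n2.2 -> n2.2.4

n1.1 (MAX): max(-3, -1, 1, 8) = 8
n1.2 (MAX): max(-7, -5) = -5
n1.3 (MAX): max(-5, -2, -8) = -2
n1 (MIN): min(8, -5, -2) = -5
n2.1 (MAX): max(0, 4) = 4
n2.2 (MAX): max(-3, 0, -9, 1) = 1
n2.3 (MAX): max(1, 7, 9) = 9
n2 (MIN): min(4, 1, 9) = 1
n3.1 (MAX): max(-4, -1) = -1
n3.2 (MAX): max(2, -7, -5) = 2
n3 (MIN): min(-1, 2) = -1
n0 (MAX): max(-5, 1, -1) = 1
At n0, MAX picks n2 (highest: 1).
At n2, MIN picks n2.2 (lowest: 1).
At n2.2, MAX picks n2.2.4 (highest: 1).
Terminal value 1.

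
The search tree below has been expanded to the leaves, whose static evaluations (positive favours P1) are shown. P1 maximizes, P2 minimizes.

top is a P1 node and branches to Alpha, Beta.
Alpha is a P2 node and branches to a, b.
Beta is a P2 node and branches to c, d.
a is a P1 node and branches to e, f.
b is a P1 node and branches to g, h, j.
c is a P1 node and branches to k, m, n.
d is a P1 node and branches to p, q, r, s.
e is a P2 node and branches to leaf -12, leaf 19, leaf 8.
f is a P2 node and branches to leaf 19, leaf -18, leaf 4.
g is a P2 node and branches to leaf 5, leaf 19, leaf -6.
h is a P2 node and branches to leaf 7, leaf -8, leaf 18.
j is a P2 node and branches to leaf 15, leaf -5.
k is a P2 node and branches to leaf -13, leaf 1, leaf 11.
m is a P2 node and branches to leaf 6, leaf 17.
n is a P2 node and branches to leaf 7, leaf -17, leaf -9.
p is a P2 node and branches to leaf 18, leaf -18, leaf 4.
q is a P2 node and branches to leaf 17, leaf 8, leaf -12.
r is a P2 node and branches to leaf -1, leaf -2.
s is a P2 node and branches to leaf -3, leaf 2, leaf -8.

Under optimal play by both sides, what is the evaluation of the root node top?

e (P2): min(-12, 19, 8) = -12
f (P2): min(19, -18, 4) = -18
a (P1): max(-12, -18) = -12
g (P2): min(5, 19, -6) = -6
h (P2): min(7, -8, 18) = -8
j (P2): min(15, -5) = -5
b (P1): max(-6, -8, -5) = -5
Alpha (P2): min(-12, -5) = -12
k (P2): min(-13, 1, 11) = -13
m (P2): min(6, 17) = 6
n (P2): min(7, -17, -9) = -17
c (P1): max(-13, 6, -17) = 6
p (P2): min(18, -18, 4) = -18
q (P2): min(17, 8, -12) = -12
r (P2): min(-1, -2) = -2
s (P2): min(-3, 2, -8) = -8
d (P1): max(-18, -12, -2, -8) = -2
Beta (P2): min(6, -2) = -2
top (P1): max(-12, -2) = -2

-2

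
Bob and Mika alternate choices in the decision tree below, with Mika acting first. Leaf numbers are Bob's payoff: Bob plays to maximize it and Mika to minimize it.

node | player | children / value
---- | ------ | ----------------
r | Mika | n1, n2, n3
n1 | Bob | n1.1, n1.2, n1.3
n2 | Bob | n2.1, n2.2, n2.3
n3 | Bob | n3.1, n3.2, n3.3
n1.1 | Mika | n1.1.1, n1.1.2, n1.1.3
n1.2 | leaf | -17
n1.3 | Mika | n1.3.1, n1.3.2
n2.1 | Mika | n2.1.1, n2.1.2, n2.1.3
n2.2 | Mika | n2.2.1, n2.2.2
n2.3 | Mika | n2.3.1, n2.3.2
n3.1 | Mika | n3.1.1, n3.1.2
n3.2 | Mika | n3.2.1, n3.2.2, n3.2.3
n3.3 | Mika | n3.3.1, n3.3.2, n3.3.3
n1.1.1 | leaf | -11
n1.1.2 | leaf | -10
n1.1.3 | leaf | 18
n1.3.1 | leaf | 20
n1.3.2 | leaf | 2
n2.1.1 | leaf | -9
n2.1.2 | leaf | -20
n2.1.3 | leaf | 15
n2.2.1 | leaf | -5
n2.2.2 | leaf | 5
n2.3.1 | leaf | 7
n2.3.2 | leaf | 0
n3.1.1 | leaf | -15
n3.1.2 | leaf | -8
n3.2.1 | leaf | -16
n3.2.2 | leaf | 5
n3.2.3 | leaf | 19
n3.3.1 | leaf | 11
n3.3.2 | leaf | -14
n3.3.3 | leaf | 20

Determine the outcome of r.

-14

n1.1 (Mika): min(-11, -10, 18) = -11
n1.3 (Mika): min(20, 2) = 2
n1 (Bob): max(-11, -17, 2) = 2
n2.1 (Mika): min(-9, -20, 15) = -20
n2.2 (Mika): min(-5, 5) = -5
n2.3 (Mika): min(7, 0) = 0
n2 (Bob): max(-20, -5, 0) = 0
n3.1 (Mika): min(-15, -8) = -15
n3.2 (Mika): min(-16, 5, 19) = -16
n3.3 (Mika): min(11, -14, 20) = -14
n3 (Bob): max(-15, -16, -14) = -14
r (Mika): min(2, 0, -14) = -14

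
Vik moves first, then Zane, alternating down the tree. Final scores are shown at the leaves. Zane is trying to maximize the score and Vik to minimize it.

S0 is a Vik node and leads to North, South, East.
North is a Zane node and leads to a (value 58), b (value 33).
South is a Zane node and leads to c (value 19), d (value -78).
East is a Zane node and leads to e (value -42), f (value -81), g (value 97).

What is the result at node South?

19

South (Zane): max(19, -78) = 19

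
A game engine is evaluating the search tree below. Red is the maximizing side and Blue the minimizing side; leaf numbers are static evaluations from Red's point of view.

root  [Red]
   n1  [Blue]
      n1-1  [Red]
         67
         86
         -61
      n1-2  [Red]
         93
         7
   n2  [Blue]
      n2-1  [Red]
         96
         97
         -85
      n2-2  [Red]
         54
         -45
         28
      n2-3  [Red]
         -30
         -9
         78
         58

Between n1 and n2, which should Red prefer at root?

n1

n1-1 (Red): max(67, 86, -61) = 86
n1-2 (Red): max(93, 7) = 93
n1 (Blue): min(86, 93) = 86
n2-1 (Red): max(96, 97, -85) = 97
n2-2 (Red): max(54, -45, 28) = 54
n2-3 (Red): max(-30, -9, 78, 58) = 78
n2 (Blue): min(97, 54, 78) = 54
Red prefers the higher value; n1=86, n2=54. n1 is better since 86 > 54.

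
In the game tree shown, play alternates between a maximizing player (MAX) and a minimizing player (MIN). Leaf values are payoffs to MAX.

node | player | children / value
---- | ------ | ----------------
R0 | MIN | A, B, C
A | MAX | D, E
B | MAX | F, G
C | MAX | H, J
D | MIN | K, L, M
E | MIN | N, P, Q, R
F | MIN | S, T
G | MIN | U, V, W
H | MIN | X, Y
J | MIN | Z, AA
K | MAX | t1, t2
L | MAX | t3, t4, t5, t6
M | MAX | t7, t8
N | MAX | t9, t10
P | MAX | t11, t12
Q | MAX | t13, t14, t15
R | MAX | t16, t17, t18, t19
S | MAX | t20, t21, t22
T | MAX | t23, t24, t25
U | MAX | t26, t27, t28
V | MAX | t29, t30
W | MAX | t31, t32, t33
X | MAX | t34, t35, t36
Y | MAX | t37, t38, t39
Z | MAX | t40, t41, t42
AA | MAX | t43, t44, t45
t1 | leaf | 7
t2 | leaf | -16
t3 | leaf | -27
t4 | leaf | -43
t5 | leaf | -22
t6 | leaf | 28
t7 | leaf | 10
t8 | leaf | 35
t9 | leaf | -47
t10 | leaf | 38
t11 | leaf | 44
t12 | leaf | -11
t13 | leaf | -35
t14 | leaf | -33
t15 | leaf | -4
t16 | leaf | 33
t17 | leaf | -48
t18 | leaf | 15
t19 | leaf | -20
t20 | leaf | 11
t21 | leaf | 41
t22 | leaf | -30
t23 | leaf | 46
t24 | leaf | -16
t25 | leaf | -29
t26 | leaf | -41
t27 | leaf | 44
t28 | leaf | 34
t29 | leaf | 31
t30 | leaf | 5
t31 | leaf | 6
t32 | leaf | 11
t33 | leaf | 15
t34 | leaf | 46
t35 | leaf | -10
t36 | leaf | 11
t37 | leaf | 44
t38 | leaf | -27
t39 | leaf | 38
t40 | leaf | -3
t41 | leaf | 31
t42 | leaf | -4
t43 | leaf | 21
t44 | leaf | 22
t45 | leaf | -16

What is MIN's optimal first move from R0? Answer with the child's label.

K (MAX): max(7, -16) = 7
L (MAX): max(-27, -43, -22, 28) = 28
M (MAX): max(10, 35) = 35
D (MIN): min(7, 28, 35) = 7
N (MAX): max(-47, 38) = 38
P (MAX): max(44, -11) = 44
Q (MAX): max(-35, -33, -4) = -4
R (MAX): max(33, -48, 15, -20) = 33
E (MIN): min(38, 44, -4, 33) = -4
A (MAX): max(7, -4) = 7
S (MAX): max(11, 41, -30) = 41
T (MAX): max(46, -16, -29) = 46
F (MIN): min(41, 46) = 41
U (MAX): max(-41, 44, 34) = 44
V (MAX): max(31, 5) = 31
W (MAX): max(6, 11, 15) = 15
G (MIN): min(44, 31, 15) = 15
B (MAX): max(41, 15) = 41
X (MAX): max(46, -10, 11) = 46
Y (MAX): max(44, -27, 38) = 44
H (MIN): min(46, 44) = 44
Z (MAX): max(-3, 31, -4) = 31
AA (MAX): max(21, 22, -16) = 22
J (MIN): min(31, 22) = 22
C (MAX): max(44, 22) = 44
R0 (MIN): min(7, 41, 44) = 7
MIN at R0 wants the lowest of {A=7, B=41, C=44}, so chooses A.

A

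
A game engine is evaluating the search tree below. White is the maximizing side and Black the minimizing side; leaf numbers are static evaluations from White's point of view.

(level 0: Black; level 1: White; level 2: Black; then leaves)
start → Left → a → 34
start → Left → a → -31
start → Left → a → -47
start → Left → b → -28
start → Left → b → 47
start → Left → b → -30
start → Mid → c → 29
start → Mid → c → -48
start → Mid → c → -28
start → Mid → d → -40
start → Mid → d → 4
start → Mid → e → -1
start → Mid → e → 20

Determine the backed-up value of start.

a (Black): min(34, -31, -47) = -47
b (Black): min(-28, 47, -30) = -30
Left (White): max(-47, -30) = -30
c (Black): min(29, -48, -28) = -48
d (Black): min(-40, 4) = -40
e (Black): min(-1, 20) = -1
Mid (White): max(-48, -40, -1) = -1
start (Black): min(-30, -1) = -30

-30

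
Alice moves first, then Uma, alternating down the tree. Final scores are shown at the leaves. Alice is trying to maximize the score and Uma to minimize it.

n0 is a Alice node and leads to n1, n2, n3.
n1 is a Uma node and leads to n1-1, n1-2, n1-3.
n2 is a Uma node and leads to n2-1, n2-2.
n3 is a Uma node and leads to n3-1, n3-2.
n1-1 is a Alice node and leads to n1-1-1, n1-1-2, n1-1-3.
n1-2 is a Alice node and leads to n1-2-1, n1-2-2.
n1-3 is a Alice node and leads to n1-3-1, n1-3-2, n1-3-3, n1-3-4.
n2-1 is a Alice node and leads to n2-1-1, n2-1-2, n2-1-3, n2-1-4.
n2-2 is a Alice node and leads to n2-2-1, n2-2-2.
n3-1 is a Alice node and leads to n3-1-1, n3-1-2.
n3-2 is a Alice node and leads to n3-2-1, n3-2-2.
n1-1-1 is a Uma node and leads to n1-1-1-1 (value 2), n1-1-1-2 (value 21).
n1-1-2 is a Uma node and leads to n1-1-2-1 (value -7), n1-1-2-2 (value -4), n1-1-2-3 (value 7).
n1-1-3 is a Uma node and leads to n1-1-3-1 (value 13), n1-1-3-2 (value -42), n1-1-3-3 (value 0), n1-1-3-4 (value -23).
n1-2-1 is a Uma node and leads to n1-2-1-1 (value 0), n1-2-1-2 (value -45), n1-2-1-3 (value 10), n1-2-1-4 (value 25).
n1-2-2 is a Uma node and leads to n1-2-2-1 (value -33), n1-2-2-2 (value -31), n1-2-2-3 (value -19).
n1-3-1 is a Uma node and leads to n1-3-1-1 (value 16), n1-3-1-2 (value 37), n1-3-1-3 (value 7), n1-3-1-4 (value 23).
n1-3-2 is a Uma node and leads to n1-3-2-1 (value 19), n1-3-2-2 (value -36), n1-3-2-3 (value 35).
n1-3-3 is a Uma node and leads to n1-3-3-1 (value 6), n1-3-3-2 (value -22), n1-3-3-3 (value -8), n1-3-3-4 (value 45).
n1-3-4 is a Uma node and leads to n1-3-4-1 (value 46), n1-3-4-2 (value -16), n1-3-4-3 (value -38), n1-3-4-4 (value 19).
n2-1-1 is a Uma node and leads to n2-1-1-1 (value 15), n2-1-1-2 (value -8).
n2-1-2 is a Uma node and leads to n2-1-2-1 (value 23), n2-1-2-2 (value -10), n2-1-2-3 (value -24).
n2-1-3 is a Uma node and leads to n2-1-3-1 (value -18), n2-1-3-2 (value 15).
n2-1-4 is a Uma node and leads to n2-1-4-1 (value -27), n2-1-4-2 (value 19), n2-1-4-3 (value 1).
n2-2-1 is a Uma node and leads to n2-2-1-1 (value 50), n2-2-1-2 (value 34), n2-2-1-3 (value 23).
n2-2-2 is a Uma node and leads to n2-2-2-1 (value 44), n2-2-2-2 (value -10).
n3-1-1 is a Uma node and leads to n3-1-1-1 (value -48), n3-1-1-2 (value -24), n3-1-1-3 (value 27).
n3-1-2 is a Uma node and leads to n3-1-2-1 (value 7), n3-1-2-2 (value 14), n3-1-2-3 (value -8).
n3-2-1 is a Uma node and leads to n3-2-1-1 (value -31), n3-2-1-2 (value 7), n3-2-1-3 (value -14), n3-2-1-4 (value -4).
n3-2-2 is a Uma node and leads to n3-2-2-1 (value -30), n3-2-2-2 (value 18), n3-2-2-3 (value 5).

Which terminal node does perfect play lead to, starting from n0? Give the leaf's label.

n1-1-1 (Uma): min(2, 21) = 2
n1-1-2 (Uma): min(-7, -4, 7) = -7
n1-1-3 (Uma): min(13, -42, 0, -23) = -42
n1-1 (Alice): max(2, -7, -42) = 2
n1-2-1 (Uma): min(0, -45, 10, 25) = -45
n1-2-2 (Uma): min(-33, -31, -19) = -33
n1-2 (Alice): max(-45, -33) = -33
n1-3-1 (Uma): min(16, 37, 7, 23) = 7
n1-3-2 (Uma): min(19, -36, 35) = -36
n1-3-3 (Uma): min(6, -22, -8, 45) = -22
n1-3-4 (Uma): min(46, -16, -38, 19) = -38
n1-3 (Alice): max(7, -36, -22, -38) = 7
n1 (Uma): min(2, -33, 7) = -33
n2-1-1 (Uma): min(15, -8) = -8
n2-1-2 (Uma): min(23, -10, -24) = -24
n2-1-3 (Uma): min(-18, 15) = -18
n2-1-4 (Uma): min(-27, 19, 1) = -27
n2-1 (Alice): max(-8, -24, -18, -27) = -8
n2-2-1 (Uma): min(50, 34, 23) = 23
n2-2-2 (Uma): min(44, -10) = -10
n2-2 (Alice): max(23, -10) = 23
n2 (Uma): min(-8, 23) = -8
n3-1-1 (Uma): min(-48, -24, 27) = -48
n3-1-2 (Uma): min(7, 14, -8) = -8
n3-1 (Alice): max(-48, -8) = -8
n3-2-1 (Uma): min(-31, 7, -14, -4) = -31
n3-2-2 (Uma): min(-30, 18, 5) = -30
n3-2 (Alice): max(-31, -30) = -30
n3 (Uma): min(-8, -30) = -30
n0 (Alice): max(-33, -8, -30) = -8
At n0, Alice picks n2 (highest: -8).
At n2, Uma picks n2-1 (lowest: -8).
At n2-1, Alice picks n2-1-1 (highest: -8).
At n2-1-1, Uma picks n2-1-1-2 (lowest: -8).
Terminal value -8.

n2-1-1-2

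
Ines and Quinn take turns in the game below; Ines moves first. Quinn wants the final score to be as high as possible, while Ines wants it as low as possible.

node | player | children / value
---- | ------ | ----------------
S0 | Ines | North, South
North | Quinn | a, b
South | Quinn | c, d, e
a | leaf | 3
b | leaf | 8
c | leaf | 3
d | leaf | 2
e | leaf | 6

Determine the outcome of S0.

North (Quinn): max(3, 8) = 8
South (Quinn): max(3, 2, 6) = 6
S0 (Ines): min(8, 6) = 6

6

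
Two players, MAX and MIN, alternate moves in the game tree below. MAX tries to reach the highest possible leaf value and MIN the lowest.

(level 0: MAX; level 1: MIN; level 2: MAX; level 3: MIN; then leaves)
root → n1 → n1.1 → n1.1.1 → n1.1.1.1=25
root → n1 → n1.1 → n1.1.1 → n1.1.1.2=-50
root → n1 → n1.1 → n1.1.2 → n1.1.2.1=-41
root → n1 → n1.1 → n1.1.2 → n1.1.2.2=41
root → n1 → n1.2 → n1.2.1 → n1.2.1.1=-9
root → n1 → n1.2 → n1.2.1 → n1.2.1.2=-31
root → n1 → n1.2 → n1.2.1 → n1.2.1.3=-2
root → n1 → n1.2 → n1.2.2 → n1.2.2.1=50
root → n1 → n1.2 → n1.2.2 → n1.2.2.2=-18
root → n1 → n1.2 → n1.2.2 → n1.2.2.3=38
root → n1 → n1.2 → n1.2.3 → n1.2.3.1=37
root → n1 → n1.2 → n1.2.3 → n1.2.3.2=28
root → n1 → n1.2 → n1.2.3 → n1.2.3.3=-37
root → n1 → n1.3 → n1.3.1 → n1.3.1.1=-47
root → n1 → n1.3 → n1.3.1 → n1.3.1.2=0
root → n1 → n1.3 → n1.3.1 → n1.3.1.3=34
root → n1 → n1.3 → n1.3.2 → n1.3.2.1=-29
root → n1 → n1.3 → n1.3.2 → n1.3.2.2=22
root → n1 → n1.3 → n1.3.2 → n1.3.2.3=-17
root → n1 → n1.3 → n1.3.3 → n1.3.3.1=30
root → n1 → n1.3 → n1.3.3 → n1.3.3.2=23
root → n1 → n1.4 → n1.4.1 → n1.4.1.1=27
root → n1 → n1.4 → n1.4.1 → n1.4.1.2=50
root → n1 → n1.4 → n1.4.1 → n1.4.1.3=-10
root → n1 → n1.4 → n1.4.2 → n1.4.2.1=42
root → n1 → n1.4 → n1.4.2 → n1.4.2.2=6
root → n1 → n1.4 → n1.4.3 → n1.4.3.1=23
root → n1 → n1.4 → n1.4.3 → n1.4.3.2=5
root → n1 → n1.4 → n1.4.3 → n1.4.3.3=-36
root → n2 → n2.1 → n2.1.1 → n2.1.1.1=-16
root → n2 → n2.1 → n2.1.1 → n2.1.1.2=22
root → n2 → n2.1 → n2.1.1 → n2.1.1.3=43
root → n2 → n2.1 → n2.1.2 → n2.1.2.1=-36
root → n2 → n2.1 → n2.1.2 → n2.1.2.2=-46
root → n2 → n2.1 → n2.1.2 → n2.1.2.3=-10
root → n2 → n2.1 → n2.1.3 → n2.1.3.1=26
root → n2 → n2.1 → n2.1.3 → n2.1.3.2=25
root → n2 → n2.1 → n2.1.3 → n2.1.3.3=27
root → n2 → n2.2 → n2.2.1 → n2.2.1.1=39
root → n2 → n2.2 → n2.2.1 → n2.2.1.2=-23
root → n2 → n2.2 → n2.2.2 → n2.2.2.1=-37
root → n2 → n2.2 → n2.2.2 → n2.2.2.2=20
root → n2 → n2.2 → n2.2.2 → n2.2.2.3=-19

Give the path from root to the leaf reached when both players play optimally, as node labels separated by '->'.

root -> n2 -> n2.2 -> n2.2.1 -> n2.2.1.2

n1.1.1 (MIN): min(25, -50) = -50
n1.1.2 (MIN): min(-41, 41) = -41
n1.1 (MAX): max(-50, -41) = -41
n1.2.1 (MIN): min(-9, -31, -2) = -31
n1.2.2 (MIN): min(50, -18, 38) = -18
n1.2.3 (MIN): min(37, 28, -37) = -37
n1.2 (MAX): max(-31, -18, -37) = -18
n1.3.1 (MIN): min(-47, 0, 34) = -47
n1.3.2 (MIN): min(-29, 22, -17) = -29
n1.3.3 (MIN): min(30, 23) = 23
n1.3 (MAX): max(-47, -29, 23) = 23
n1.4.1 (MIN): min(27, 50, -10) = -10
n1.4.2 (MIN): min(42, 6) = 6
n1.4.3 (MIN): min(23, 5, -36) = -36
n1.4 (MAX): max(-10, 6, -36) = 6
n1 (MIN): min(-41, -18, 23, 6) = -41
n2.1.1 (MIN): min(-16, 22, 43) = -16
n2.1.2 (MIN): min(-36, -46, -10) = -46
n2.1.3 (MIN): min(26, 25, 27) = 25
n2.1 (MAX): max(-16, -46, 25) = 25
n2.2.1 (MIN): min(39, -23) = -23
n2.2.2 (MIN): min(-37, 20, -19) = -37
n2.2 (MAX): max(-23, -37) = -23
n2 (MIN): min(25, -23) = -23
root (MAX): max(-41, -23) = -23
At root, MAX picks n2 (highest: -23).
At n2, MIN picks n2.2 (lowest: -23).
At n2.2, MAX picks n2.2.1 (highest: -23).
At n2.2.1, MIN picks n2.2.1.2 (lowest: -23).
Terminal value -23.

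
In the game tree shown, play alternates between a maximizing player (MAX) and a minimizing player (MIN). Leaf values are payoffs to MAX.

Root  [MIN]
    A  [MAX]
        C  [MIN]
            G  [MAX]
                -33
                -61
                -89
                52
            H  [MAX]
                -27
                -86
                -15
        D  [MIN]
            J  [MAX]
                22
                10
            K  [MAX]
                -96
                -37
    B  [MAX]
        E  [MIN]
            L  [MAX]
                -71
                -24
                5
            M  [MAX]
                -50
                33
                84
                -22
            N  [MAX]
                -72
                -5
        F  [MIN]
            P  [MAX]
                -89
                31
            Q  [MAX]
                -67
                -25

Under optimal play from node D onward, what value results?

-37

J (MAX): max(22, 10) = 22
K (MAX): max(-96, -37) = -37
D (MIN): min(22, -37) = -37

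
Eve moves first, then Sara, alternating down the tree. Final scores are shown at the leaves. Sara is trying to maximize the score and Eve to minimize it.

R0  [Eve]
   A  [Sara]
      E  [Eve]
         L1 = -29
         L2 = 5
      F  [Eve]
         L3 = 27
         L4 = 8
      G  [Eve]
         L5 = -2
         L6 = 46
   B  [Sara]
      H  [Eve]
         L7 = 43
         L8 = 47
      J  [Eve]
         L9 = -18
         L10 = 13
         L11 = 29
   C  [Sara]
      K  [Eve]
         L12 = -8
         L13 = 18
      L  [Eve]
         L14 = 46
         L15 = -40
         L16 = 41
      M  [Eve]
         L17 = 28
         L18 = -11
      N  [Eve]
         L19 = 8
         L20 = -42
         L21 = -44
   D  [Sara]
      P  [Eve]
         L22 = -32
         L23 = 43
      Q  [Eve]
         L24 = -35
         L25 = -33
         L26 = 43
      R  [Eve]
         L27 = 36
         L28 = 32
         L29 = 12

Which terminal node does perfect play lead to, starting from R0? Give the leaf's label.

L12

E (Eve): min(-29, 5) = -29
F (Eve): min(27, 8) = 8
G (Eve): min(-2, 46) = -2
A (Sara): max(-29, 8, -2) = 8
H (Eve): min(43, 47) = 43
J (Eve): min(-18, 13, 29) = -18
B (Sara): max(43, -18) = 43
K (Eve): min(-8, 18) = -8
L (Eve): min(46, -40, 41) = -40
M (Eve): min(28, -11) = -11
N (Eve): min(8, -42, -44) = -44
C (Sara): max(-8, -40, -11, -44) = -8
P (Eve): min(-32, 43) = -32
Q (Eve): min(-35, -33, 43) = -35
R (Eve): min(36, 32, 12) = 12
D (Sara): max(-32, -35, 12) = 12
R0 (Eve): min(8, 43, -8, 12) = -8
At R0, Eve picks C (lowest: -8).
At C, Sara picks K (highest: -8).
At K, Eve picks L12 (lowest: -8).
Terminal value -8.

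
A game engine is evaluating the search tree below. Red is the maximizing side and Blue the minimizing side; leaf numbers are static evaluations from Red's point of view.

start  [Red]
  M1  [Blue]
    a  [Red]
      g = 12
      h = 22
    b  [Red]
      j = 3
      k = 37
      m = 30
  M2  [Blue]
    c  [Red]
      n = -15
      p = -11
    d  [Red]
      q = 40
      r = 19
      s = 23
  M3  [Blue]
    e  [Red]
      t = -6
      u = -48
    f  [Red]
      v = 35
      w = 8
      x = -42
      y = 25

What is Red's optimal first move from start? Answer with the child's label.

M1

a (Red): max(12, 22) = 22
b (Red): max(3, 37, 30) = 37
M1 (Blue): min(22, 37) = 22
c (Red): max(-15, -11) = -11
d (Red): max(40, 19, 23) = 40
M2 (Blue): min(-11, 40) = -11
e (Red): max(-6, -48) = -6
f (Red): max(35, 8, -42, 25) = 35
M3 (Blue): min(-6, 35) = -6
start (Red): max(22, -11, -6) = 22
Red at start wants the highest of {M1=22, M2=-11, M3=-6}, so chooses M1.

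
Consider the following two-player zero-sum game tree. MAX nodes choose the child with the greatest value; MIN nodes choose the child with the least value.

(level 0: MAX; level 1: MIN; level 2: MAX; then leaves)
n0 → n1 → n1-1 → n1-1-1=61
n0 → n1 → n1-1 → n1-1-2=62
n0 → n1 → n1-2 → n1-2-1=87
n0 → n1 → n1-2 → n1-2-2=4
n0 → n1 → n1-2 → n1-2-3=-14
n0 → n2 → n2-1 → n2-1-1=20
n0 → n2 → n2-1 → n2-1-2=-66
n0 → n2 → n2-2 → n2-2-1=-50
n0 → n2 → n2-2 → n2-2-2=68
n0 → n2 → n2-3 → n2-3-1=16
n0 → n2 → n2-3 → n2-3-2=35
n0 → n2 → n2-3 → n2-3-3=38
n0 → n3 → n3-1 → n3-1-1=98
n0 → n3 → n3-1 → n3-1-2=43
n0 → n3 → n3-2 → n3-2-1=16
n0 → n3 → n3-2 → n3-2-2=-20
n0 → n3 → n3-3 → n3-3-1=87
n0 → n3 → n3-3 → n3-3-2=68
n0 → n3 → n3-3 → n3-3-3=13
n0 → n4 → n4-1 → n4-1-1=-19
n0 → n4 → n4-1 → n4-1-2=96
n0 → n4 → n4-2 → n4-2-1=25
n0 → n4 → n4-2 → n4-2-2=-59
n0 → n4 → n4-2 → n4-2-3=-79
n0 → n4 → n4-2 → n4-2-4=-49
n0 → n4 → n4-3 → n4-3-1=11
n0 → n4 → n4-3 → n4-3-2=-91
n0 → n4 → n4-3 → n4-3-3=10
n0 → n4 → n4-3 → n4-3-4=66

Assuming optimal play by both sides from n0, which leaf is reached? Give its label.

n1-1 (MAX): max(61, 62) = 62
n1-2 (MAX): max(87, 4, -14) = 87
n1 (MIN): min(62, 87) = 62
n2-1 (MAX): max(20, -66) = 20
n2-2 (MAX): max(-50, 68) = 68
n2-3 (MAX): max(16, 35, 38) = 38
n2 (MIN): min(20, 68, 38) = 20
n3-1 (MAX): max(98, 43) = 98
n3-2 (MAX): max(16, -20) = 16
n3-3 (MAX): max(87, 68, 13) = 87
n3 (MIN): min(98, 16, 87) = 16
n4-1 (MAX): max(-19, 96) = 96
n4-2 (MAX): max(25, -59, -79, -49) = 25
n4-3 (MAX): max(11, -91, 10, 66) = 66
n4 (MIN): min(96, 25, 66) = 25
n0 (MAX): max(62, 20, 16, 25) = 62
At n0, MAX picks n1 (highest: 62).
At n1, MIN picks n1-1 (lowest: 62).
At n1-1, MAX picks n1-1-2 (highest: 62).
Terminal value 62.

n1-1-2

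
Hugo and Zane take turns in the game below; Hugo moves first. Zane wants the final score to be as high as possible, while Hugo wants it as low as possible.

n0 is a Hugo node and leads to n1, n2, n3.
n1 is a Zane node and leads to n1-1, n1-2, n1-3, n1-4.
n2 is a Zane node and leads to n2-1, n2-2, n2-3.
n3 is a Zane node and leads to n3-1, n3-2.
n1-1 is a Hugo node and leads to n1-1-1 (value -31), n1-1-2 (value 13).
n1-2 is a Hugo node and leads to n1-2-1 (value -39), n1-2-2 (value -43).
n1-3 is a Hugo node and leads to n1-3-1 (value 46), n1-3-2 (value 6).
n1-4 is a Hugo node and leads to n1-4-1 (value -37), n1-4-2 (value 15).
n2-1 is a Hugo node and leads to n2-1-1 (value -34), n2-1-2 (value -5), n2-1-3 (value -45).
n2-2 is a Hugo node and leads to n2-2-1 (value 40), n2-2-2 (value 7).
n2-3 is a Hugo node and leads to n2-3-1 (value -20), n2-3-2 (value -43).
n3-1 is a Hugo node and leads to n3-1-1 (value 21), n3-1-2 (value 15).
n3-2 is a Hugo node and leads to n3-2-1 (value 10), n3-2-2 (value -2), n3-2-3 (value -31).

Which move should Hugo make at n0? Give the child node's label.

n1-1 (Hugo): min(-31, 13) = -31
n1-2 (Hugo): min(-39, -43) = -43
n1-3 (Hugo): min(46, 6) = 6
n1-4 (Hugo): min(-37, 15) = -37
n1 (Zane): max(-31, -43, 6, -37) = 6
n2-1 (Hugo): min(-34, -5, -45) = -45
n2-2 (Hugo): min(40, 7) = 7
n2-3 (Hugo): min(-20, -43) = -43
n2 (Zane): max(-45, 7, -43) = 7
n3-1 (Hugo): min(21, 15) = 15
n3-2 (Hugo): min(10, -2, -31) = -31
n3 (Zane): max(15, -31) = 15
n0 (Hugo): min(6, 7, 15) = 6
Hugo at n0 wants the lowest of {n1=6, n2=7, n3=15}, so chooses n1.

n1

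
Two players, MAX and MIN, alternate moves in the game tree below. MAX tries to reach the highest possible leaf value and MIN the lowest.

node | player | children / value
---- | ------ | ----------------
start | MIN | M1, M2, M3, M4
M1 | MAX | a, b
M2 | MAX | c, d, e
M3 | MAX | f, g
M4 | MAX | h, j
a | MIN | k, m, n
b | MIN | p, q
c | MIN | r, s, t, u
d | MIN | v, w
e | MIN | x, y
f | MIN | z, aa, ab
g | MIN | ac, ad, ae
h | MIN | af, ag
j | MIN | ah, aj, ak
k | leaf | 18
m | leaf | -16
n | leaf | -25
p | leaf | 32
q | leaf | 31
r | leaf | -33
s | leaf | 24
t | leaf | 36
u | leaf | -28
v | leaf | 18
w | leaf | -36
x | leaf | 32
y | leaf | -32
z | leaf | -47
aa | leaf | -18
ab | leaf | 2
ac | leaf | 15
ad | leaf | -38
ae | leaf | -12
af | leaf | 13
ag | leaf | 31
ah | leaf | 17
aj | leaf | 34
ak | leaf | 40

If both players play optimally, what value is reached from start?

-38

a (MIN): min(18, -16, -25) = -25
b (MIN): min(32, 31) = 31
M1 (MAX): max(-25, 31) = 31
c (MIN): min(-33, 24, 36, -28) = -33
d (MIN): min(18, -36) = -36
e (MIN): min(32, -32) = -32
M2 (MAX): max(-33, -36, -32) = -32
f (MIN): min(-47, -18, 2) = -47
g (MIN): min(15, -38, -12) = -38
M3 (MAX): max(-47, -38) = -38
h (MIN): min(13, 31) = 13
j (MIN): min(17, 34, 40) = 17
M4 (MAX): max(13, 17) = 17
start (MIN): min(31, -32, -38, 17) = -38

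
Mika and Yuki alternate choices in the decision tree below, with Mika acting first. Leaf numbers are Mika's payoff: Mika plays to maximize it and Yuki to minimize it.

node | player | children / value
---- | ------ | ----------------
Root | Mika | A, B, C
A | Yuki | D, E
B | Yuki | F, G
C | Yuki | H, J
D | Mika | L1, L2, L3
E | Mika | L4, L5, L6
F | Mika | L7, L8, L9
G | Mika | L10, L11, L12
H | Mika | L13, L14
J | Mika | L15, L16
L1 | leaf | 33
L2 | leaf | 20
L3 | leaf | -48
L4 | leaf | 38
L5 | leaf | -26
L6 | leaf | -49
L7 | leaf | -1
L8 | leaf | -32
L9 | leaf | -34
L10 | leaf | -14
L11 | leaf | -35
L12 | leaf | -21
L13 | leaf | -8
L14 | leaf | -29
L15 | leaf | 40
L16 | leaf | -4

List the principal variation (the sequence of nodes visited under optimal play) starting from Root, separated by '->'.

Root -> A -> D -> L1

D (Mika): max(33, 20, -48) = 33
E (Mika): max(38, -26, -49) = 38
A (Yuki): min(33, 38) = 33
F (Mika): max(-1, -32, -34) = -1
G (Mika): max(-14, -35, -21) = -14
B (Yuki): min(-1, -14) = -14
H (Mika): max(-8, -29) = -8
J (Mika): max(40, -4) = 40
C (Yuki): min(-8, 40) = -8
Root (Mika): max(33, -14, -8) = 33
At Root, Mika picks A (highest: 33).
At A, Yuki picks D (lowest: 33).
At D, Mika picks L1 (highest: 33).
Terminal value 33.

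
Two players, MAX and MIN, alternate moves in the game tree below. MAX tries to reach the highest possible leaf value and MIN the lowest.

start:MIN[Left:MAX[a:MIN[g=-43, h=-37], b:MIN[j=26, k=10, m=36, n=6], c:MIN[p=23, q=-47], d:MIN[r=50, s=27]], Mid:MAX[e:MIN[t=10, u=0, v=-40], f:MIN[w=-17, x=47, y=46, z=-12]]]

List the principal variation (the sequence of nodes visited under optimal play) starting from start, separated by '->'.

start -> Mid -> f -> w

a (MIN): min(-43, -37) = -43
b (MIN): min(26, 10, 36, 6) = 6
c (MIN): min(23, -47) = -47
d (MIN): min(50, 27) = 27
Left (MAX): max(-43, 6, -47, 27) = 27
e (MIN): min(10, 0, -40) = -40
f (MIN): min(-17, 47, 46, -12) = -17
Mid (MAX): max(-40, -17) = -17
start (MIN): min(27, -17) = -17
At start, MIN picks Mid (lowest: -17).
At Mid, MAX picks f (highest: -17).
At f, MIN picks w (lowest: -17).
Terminal value -17.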